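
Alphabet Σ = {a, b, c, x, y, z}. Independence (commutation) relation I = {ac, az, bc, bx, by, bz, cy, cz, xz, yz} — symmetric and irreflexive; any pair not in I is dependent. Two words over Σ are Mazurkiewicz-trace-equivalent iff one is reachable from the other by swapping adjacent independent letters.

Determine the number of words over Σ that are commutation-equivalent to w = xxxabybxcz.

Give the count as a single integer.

piece 0:x — minimal
piece 1:x rests on {0:x}
piece 2:x rests on {1:x}
piece 3:a rests on {2:x}
piece 4:b rests on {3:a}
piece 5:y rests on {3:a}
piece 6:b rests on {4:b}
piece 7:x rests on {5:y}
piece 8:c rests on {7:x}
piece 9:z — minimal
minimal pieces: {0:x, 9:z}
ways to finish when only these pieces remain (= sum over removing one remaining piece with nothing left below it):
  1 left: {6}→1  {8}→1  {9}→1
  2 left: {4,6}→1  {6,8}→2  {6,9}→2  {7,8}→1  {8,9}→2
  3 left: {4,6,8}→3  {4,6,9}→3  {5,7,8}→1  {6,7,8}→3  {6,8,9}→6  {7,8,9}→3
  4 left: {4,6,7,8}→6  {4,6,8,9}→12  {5,6,7,8}→4  {5,7,8,9}→4  {6,7,8,9}→12
  5 left: {4,5,6,7,8}→10  {4,6,7,8,9}→30  {5,6,7,8,9}→20
  6 left: {3,4,5,6,7,8}→10  {4,5,6,7,8,9}→60
  7 left: {2,3,4,5,6,7,8}→10  {3,4,5,6,7,8,9}→70
  8 left: {1,2,3,4,5,6,7,8}→10  {2,3,4,5,6,7,8,9}→80
  placing 0:x first → 90 extensions
  placing 9:z first → 10 extensions
total linear extensions = 100

100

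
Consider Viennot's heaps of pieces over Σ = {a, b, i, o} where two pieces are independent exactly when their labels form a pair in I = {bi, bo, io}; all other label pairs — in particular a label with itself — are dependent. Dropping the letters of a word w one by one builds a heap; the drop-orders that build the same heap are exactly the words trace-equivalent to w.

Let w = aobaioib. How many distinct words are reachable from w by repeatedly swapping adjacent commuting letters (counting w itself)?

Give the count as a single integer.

24

piece 0:a — minimal
piece 1:o rests on {0:a}
piece 2:b rests on {0:a}
piece 3:a rests on {1:o, 2:b}
piece 4:i rests on {3:a}
piece 5:o rests on {3:a}
piece 6:i rests on {4:i}
piece 7:b rests on {3:a}
minimal pieces: {0:a}
ways to finish when only these pieces remain (= sum over removing one remaining piece with nothing left below it):
  1 left: {5}→1  {6}→1  {7}→1
  2 left: {4,6}→1  {5,6}→2  {5,7}→2  {6,7}→2
  3 left: {4,5,6}→3  {4,6,7}→3  {5,6,7}→6
  4 left: {4,5,6,7}→12
  5 left: {3,4,5,6,7}→12
  6 left: {1,3,4,5,6,7}→12  {2,3,4,5,6,7}→12
  placing 0:a first → 24 extensions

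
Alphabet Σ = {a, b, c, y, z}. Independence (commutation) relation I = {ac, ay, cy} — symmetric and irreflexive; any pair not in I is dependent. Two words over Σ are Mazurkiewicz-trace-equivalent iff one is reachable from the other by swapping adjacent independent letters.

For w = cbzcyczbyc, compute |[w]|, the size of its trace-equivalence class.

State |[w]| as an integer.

0(c) covers ∅
1(b) covers 0:c
2(z) covers 1:b
3(c) covers 2:z
4(y) covers 2:z
5(c) covers 3:c
6(z) covers 4:y, 5:c
7(b) covers 6:z
8(y) covers 7:b
9(c) covers 7:b
floor of heap: 0:c
completions by unplaced set U, small U first (add the entries for U minus each lowest piece of U):
  |U|=1: {8}:1  {9}:1
  |U|=2: {8,9}:2
  |U|=3: {7,8,9}:2
  |U|=4: {6,7,8,9}:2
  |U|=5: {4,6,7,8,9}:2  {5,6,7,8,9}:2
  |U|=6: {3,5,6,7,8,9}:2  {4,5,6,7,8,9}:4
  |U|=7: {3,4,5,6,7,8,9}:6
  |U|=8: {2,3,4,5,6,7,8,9}:6
  start at 0(c): 6

6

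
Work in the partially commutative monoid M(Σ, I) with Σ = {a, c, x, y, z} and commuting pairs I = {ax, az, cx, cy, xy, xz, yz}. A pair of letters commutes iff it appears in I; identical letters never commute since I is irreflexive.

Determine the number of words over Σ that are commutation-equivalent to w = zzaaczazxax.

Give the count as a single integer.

drop 0:z onto floor
drop 1:z onto {0:z}
drop 2:a onto floor
drop 3:a onto {2:a}
drop 4:c onto {1:z, 3:a}
drop 5:z onto {4:c}
drop 6:a onto {4:c}
drop 7:z onto {5:z}
drop 8:x onto floor
drop 9:a onto {6:a}
drop 10:x onto {8:x}
ground layer = {0:z, 2:a, 8:x}
drop-orders for the pieces not yet dropped (sum over which currently-grounded one goes next):
  1 to go: {7} 1  {9} 1  {10} 1
  2 to go: {5,7} 1  {6,9} 1  {7,9} 2  {7,10} 2  {8,10} 1  {9,10} 2
  3 to go: {5,7,9} 3  {5,7,10} 3  {6,7,9} 3  {6,9,10} 3  {7,8,10} 3  {7,9,10} 6  {8,9,10} 3
  4 to go: {5,6,7,9} 6  {5,7,8,10} 6  {5,7,9,10} 12  {6,7,9,10} 12  {6,8,9,10} 6  {7,8,9,10} 12
  5 to go: {4,5,6,7,9} 6  {5,6,7,9,10} 30  {5,7,8,9,10} 30  {6,7,8,9,10} 30
  6 to go: {1,4,5,6,7,9} 6  {3,4,5,6,7,9} 6  {4,5,6,7,9,10} 36  {5,6,7,8,9,10} 90
  7 to go: {0,1,4,5,6,7,9} 6  {1,3,4,5,6,7,9} 12  {1,4,5,6,7,9,10} 42  {2,3,4,5,6,7,9} 6  {3,4,5,6,7,9,10} 42  {4,5,6,7,8,9,10} 126
  8 to go: {0,1,3,4,5,6,7,9} 18  {0,1,4,5,6,7,9,10} 48  {1,2,3,4,5,6,7,9} 18  {1,3,4,5,6,7,9,10} 96  {1,4,5,6,7,8,9,10} 168  {2,3,4,5,6,7,9,10} 48  {3,4,5,6,7,8,9,10} 168
  9 to go: {0,1,2,3,4,5,6,7,9} 36  {0,1,3,4,5,6,7,9,10} 162  {0,1,4,5,6,7,8,9,10} 216  {1,2,3,4,5,6,7,9,10} 162  {1,3,4,5,6,7,8,9,10} 432  {2,3,4,5,6,7,8,9,10} 216
  if 0:z drops first: 810 orders
  if 2:a drops first: 810 orders
  if 8:x drops first: 360 orders
heap linearizations: 1980

1980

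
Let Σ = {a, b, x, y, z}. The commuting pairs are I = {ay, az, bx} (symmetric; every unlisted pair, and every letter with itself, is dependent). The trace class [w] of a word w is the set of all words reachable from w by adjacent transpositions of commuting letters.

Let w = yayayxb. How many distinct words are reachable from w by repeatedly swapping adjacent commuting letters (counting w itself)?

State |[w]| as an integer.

20

drop 0:y onto floor
drop 1:a onto floor
drop 2:y onto {0:y}
drop 3:a onto {1:a}
drop 4:y onto {2:y}
drop 5:x onto {3:a, 4:y}
drop 6:b onto {3:a, 4:y}
ground layer = {0:y, 1:a}
drop-orders for the pieces not yet dropped (sum over which currently-grounded one goes next):
  1 to go: {5} 1  {6} 1
  2 to go: {5,6} 2
  3 to go: {3,5,6} 2  {4,5,6} 2
  4 to go: {1,3,5,6} 2  {2,4,5,6} 2  {3,4,5,6} 4
  5 to go: {0,2,4,5,6} 2  {1,3,4,5,6} 6  {2,3,4,5,6} 6
  if 0:y drops first: 12 orders
  if 1:a drops first: 8 orders
heap linearizations: 20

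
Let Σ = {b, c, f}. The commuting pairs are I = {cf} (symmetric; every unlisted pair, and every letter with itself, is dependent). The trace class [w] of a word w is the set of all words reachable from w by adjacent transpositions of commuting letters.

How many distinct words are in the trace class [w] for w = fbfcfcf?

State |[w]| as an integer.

10

piece 0:f — minimal
piece 1:b rests on {0:f}
piece 2:f rests on {1:b}
piece 3:c rests on {1:b}
piece 4:f rests on {2:f}
piece 5:c rests on {3:c}
piece 6:f rests on {4:f}
minimal pieces: {0:f}
ways to finish when only these pieces remain (= sum over removing one remaining piece with nothing left below it):
  1 left: {5}→1  {6}→1
  2 left: {3,5}→1  {4,6}→1  {5,6}→2
  3 left: {2,4,6}→1  {3,5,6}→3  {4,5,6}→3
  4 left: {2,4,5,6}→4  {3,4,5,6}→6
  5 left: {2,3,4,5,6}→10
  placing 0:f first → 10 extensions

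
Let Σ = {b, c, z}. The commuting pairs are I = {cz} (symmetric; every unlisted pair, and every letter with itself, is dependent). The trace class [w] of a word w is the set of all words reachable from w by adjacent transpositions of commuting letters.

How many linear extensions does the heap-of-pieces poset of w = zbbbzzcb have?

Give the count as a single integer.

3

drop 0:z onto floor
drop 1:b onto {0:z}
drop 2:b onto {1:b}
drop 3:b onto {2:b}
drop 4:z onto {3:b}
drop 5:z onto {4:z}
drop 6:c onto {3:b}
drop 7:b onto {5:z, 6:c}
ground layer = {0:z}
drop-orders for the pieces not yet dropped (sum over which currently-grounded one goes next):
  1 to go: {7} 1
  2 to go: {5,7} 1  {6,7} 1
  3 to go: {4,5,7} 1  {5,6,7} 2
  4 to go: {4,5,6,7} 3
  5 to go: {3,4,5,6,7} 3
  6 to go: {2,3,4,5,6,7} 3
  if 0:z drops first: 3 orders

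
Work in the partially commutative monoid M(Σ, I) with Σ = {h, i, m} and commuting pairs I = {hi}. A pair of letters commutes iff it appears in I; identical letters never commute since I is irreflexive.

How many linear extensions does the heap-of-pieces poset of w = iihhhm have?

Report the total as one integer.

drop 0:i onto floor
drop 1:i onto {0:i}
drop 2:h onto floor
drop 3:h onto {2:h}
drop 4:h onto {3:h}
drop 5:m onto {1:i, 4:h}
ground layer = {0:i, 2:h}
drop-orders for the pieces not yet dropped (sum over which currently-grounded one goes next):
  1 to go: {5} 1
  2 to go: {1,5} 1  {4,5} 1
  3 to go: {0,1,5} 1  {1,4,5} 2  {3,4,5} 1
  4 to go: {0,1,4,5} 3  {1,3,4,5} 3  {2,3,4,5} 1
  if 0:i drops first: 4 orders
  if 2:h drops first: 6 orders
heap linearizations: 10

10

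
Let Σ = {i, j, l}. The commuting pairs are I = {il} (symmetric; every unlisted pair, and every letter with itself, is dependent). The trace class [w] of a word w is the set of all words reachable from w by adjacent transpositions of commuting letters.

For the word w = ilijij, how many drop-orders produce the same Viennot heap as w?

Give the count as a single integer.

0(i) covers ∅
1(l) covers ∅
2(i) covers 0:i
3(j) covers 1:l, 2:i
4(i) covers 3:j
5(j) covers 4:i
floor of heap: 0:i, 1:l
completions by unplaced set U, small U first (add the entries for U minus each lowest piece of U):
  |U|=1: {5}:1
  |U|=2: {4,5}:1
  |U|=3: {3,4,5}:1
  |U|=4: {1,3,4,5}:1  {2,3,4,5}:1
  start at 0(i): 2
  start at 1(l): 1
sum over floor = 3

3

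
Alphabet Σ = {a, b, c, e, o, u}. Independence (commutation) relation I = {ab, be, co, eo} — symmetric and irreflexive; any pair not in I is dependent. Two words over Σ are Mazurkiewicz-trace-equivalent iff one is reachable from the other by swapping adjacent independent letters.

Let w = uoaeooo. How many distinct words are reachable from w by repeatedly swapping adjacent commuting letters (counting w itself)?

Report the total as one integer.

4

piece 0:u — minimal
piece 1:o rests on {0:u}
piece 2:a rests on {1:o}
piece 3:e rests on {2:a}
piece 4:o rests on {2:a}
piece 5:o rests on {4:o}
piece 6:o rests on {5:o}
minimal pieces: {0:u}
ways to finish when only these pieces remain (= sum over removing one remaining piece with nothing left below it):
  1 left: {3}→1  {6}→1
  2 left: {3,6}→2  {5,6}→1
  3 left: {3,5,6}→3  {4,5,6}→1
  4 left: {3,4,5,6}→4
  5 left: {2,3,4,5,6}→4
  placing 0:u first → 4 extensions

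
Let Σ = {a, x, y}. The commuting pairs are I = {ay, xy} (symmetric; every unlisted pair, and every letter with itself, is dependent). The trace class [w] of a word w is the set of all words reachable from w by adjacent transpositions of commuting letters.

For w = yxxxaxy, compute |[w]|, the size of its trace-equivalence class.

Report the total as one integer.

21

#0=y has no predecessor
#1=x has no predecessor
#2=x depends on [1:x]
#3=x depends on [2:x]
#4=a depends on [3:x]
#5=x depends on [4:a]
#6=y depends on [0:y]
sources: [0:y, 1:x]
N(rest) = Σ N(rest − s) over sources s of rest; N(one piece) = 1:
  size 1 → [5]=1  [6]=1
  size 2 → [0,6]=1  [4,5]=1  [5,6]=2
  size 3 → [0,5,6]=3  [3,4,5]=1  [4,5,6]=3
  size 4 → [0,4,5,6]=6  [2,3,4,5]=1  [3,4,5,6]=4
  size 5 → [0,3,4,5,6]=10  [1,2,3,4,5]=1  [2,3,4,5,6]=5
  first=0(y) contributes 6
  first=1(x) contributes 15
|[w]| = 21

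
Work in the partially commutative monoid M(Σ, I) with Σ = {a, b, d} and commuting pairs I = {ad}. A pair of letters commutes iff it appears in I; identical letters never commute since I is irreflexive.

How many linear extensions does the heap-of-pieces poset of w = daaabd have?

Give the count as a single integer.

drop 0:d onto floor
drop 1:a onto floor
drop 2:a onto {1:a}
drop 3:a onto {2:a}
drop 4:b onto {0:d, 3:a}
drop 5:d onto {4:b}
ground layer = {0:d, 1:a}
drop-orders for the pieces not yet dropped (sum over which currently-grounded one goes next):
  1 to go: {5} 1
  2 to go: {4,5} 1
  3 to go: {0,4,5} 1  {3,4,5} 1
  4 to go: {0,3,4,5} 2  {2,3,4,5} 1
  if 0:d drops first: 1 orders
  if 1:a drops first: 3 orders
heap linearizations: 4

4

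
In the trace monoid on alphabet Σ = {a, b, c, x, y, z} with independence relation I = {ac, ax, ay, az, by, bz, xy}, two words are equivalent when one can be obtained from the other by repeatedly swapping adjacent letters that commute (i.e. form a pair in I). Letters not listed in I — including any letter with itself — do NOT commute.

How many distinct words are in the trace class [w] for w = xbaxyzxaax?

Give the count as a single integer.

182

#0=x has no predecessor
#1=b depends on [0:x]
#2=a depends on [1:b]
#3=x depends on [1:b]
#4=y has no predecessor
#5=z depends on [3:x, 4:y]
#6=x depends on [5:z]
#7=a depends on [2:a]
#8=a depends on [7:a]
#9=x depends on [6:x]
sources: [0:x, 4:y]
N(rest) = Σ N(rest − s) over sources s of rest; N(one piece) = 1:
  size 1 → [8]=1  [9]=1
  size 2 → [6,9]=1  [7,8]=1  [8,9]=2
  size 3 → [2,7,8]=1  [5,6,9]=1  [6,8,9]=3  [7,8,9]=3
  size 4 → [2,7,8,9]=4  [3,5,6,9]=1  [4,5,6,9]=1  [5,6,8,9]=4  [6,7,8,9]=6
  size 5 → [2,6,7,8,9]=10  [3,4,5,6,9]=2  [3,5,6,8,9]=5  [4,5,6,8,9]=5  [5,6,7,8,9]=10
  size 6 → [2,5,6,7,8,9]=20  [3,4,5,6,8,9]=12  [3,5,6,7,8,9]=15  [4,5,6,7,8,9]=15
  size 7 → [2,3,5,6,7,8,9]=35  [2,4,5,6,7,8,9]=35  [3,4,5,6,7,8,9]=42
  size 8 → [1,2,3,5,6,7,8,9]=35  [2,3,4,5,6,7,8,9]=112
  first=0(x) contributes 147
  first=4(y) contributes 35
|[w]| = 182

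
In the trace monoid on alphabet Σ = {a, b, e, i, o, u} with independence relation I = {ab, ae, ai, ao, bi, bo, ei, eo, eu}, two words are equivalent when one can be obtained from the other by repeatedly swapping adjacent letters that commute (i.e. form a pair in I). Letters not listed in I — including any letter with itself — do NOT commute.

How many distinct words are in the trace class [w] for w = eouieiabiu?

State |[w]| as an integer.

piece 0:e — minimal
piece 1:o — minimal
piece 2:u rests on {1:o}
piece 3:i rests on {2:u}
piece 4:e rests on {0:e}
piece 5:i rests on {3:i}
piece 6:a rests on {2:u}
piece 7:b rests on {2:u, 4:e}
piece 8:i rests on {5:i}
piece 9:u rests on {6:a, 7:b, 8:i}
minimal pieces: {0:e, 1:o}
ways to finish when only these pieces remain (= sum over removing one remaining piece with nothing left below it):
  1 left: {9}→1
  2 left: {6,9}→1  {7,9}→1  {8,9}→1
  3 left: {4,7,9}→1  {5,8,9}→1  {6,7,9}→2  {6,8,9}→2  {7,8,9}→2
  4 left: {0,4,7,9}→1  {3,5,8,9}→1  {4,6,7,9}→3  {4,7,8,9}→3  {5,6,8,9}→3  {5,7,8,9}→3  {6,7,8,9}→6
  5 left: {0,4,6,7,9}→4  {0,4,7,8,9}→4  {3,5,6,8,9}→4  {3,5,7,8,9}→4  {4,5,7,8,9}→6  {4,6,7,8,9}→12  {5,6,7,8,9}→12
  6 left: {0,4,5,7,8,9}→10  {0,4,6,7,8,9}→20  {3,4,5,7,8,9}→10  {3,5,6,7,8,9}→20  {4,5,6,7,8,9}→30
  7 left: {0,3,4,5,7,8,9}→20  {0,4,5,6,7,8,9}→60  {2,3,5,6,7,8,9}→20  {3,4,5,6,7,8,9}→60
  8 left: {0,3,4,5,6,7,8,9}→140  {1,2,3,5,6,7,8,9}→20  {2,3,4,5,6,7,8,9}→80
  placing 0:e first → 100 extensions
  placing 1:o first → 220 extensions
total linear extensions = 320

320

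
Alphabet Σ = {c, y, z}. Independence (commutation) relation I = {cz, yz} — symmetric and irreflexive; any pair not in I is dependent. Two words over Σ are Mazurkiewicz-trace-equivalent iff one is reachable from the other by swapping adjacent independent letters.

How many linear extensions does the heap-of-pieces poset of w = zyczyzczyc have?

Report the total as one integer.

#0=z has no predecessor
#1=y has no predecessor
#2=c depends on [1:y]
#3=z depends on [0:z]
#4=y depends on [2:c]
#5=z depends on [3:z]
#6=c depends on [4:y]
#7=z depends on [5:z]
#8=y depends on [6:c]
#9=c depends on [8:y]
sources: [0:z, 1:y]
N(rest) = Σ N(rest − s) over sources s of rest; N(one piece) = 1:
  size 1 → [7]=1  [9]=1
  size 2 → [5,7]=1  [7,9]=2  [8,9]=1
  size 3 → [3,5,7]=1  [5,7,9]=3  [6,8,9]=1  [7,8,9]=3
  size 4 → [0,3,5,7]=1  [3,5,7,9]=4  [4,6,8,9]=1  [5,7,8,9]=6  [6,7,8,9]=4
  size 5 → [0,3,5,7,9]=5  [2,4,6,8,9]=1  [3,5,7,8,9]=10  [4,6,7,8,9]=5  [5,6,7,8,9]=10
  size 6 → [0,3,5,7,8,9]=15  [1,2,4,6,8,9]=1  [2,4,6,7,8,9]=6  [3,5,6,7,8,9]=20  [4,5,6,7,8,9]=15
  size 7 → [0,3,5,6,7,8,9]=35  [1,2,4,6,7,8,9]=7  [2,4,5,6,7,8,9]=21  [3,4,5,6,7,8,9]=35
  size 8 → [0,3,4,5,6,7,8,9]=70  [1,2,4,5,6,7,8,9]=28  [2,3,4,5,6,7,8,9]=56
  first=0(z) contributes 84
  first=1(y) contributes 126
|[w]| = 210

210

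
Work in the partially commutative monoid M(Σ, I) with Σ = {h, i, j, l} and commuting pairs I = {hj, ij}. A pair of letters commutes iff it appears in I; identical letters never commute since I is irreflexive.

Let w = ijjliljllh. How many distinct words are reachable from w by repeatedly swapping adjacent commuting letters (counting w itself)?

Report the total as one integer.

#0=i has no predecessor
#1=j has no predecessor
#2=j depends on [1:j]
#3=l depends on [0:i, 2:j]
#4=i depends on [3:l]
#5=l depends on [4:i]
#6=j depends on [5:l]
#7=l depends on [6:j]
#8=l depends on [7:l]
#9=h depends on [8:l]
sources: [0:i, 1:j]
N(rest) = Σ N(rest − s) over sources s of rest; N(one piece) = 1:
  size 1 → [9]=1
  size 2 → [8,9]=1
  size 3 → [7,8,9]=1
  size 4 → [6,7,8,9]=1
  size 5 → [5,6,7,8,9]=1
  size 6 → [4,5,6,7,8,9]=1
  size 7 → [3,4,5,6,7,8,9]=1
  size 8 → [0,3,4,5,6,7,8,9]=1  [2,3,4,5,6,7,8,9]=1
  first=0(i) contributes 1
  first=1(j) contributes 2
|[w]| = 3

3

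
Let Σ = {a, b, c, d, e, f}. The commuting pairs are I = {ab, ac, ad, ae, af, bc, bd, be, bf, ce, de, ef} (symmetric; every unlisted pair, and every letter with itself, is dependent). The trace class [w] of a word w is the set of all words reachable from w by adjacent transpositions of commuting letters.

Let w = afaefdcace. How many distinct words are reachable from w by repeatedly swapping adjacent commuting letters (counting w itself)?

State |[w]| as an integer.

#0=a has no predecessor
#1=f has no predecessor
#2=a depends on [0:a]
#3=e has no predecessor
#4=f depends on [1:f]
#5=d depends on [4:f]
#6=c depends on [5:d]
#7=a depends on [2:a]
#8=c depends on [6:c]
#9=e depends on [3:e]
sources: [0:a, 1:f, 3:e]
N(rest) = Σ N(rest − s) over sources s of rest; N(one piece) = 1:
  size 1 → [7]=1  [8]=1  [9]=1
  size 2 → [2,7]=1  [3,9]=1  [6,8]=1  [7,8]=2  [7,9]=2  [8,9]=2
  size 3 → [0,2,7]=1  [2,7,8]=3  [2,7,9]=3  [3,7,9]=3  [3,8,9]=3  [5,6,8]=1  [6,7,8]=3  [6,8,9]=3  [7,8,9]=6
  size 4 → [0,2,7,8]=4  [0,2,7,9]=4  [2,3,7,9]=6  [2,6,7,8]=6  [2,7,8,9]=12  [3,6,8,9]=6  [3,7,8,9]=12  [4,5,6,8]=1  [5,6,7,8]=4  [5,6,8,9]=4  [6,7,8,9]=12
  size 5 → [0,2,3,7,9]=10  [0,2,6,7,8]=10  [0,2,7,8,9]=20  [1,4,5,6,8]=1  [2,3,7,8,9]=30  [2,5,6,7,8]=10  [2,6,7,8,9]=30  [3,5,6,8,9]=10  [3,6,7,8,9]=30  [4,5,6,7,8]=5  [4,5,6,8,9]=5  [5,6,7,8,9]=20
  size 6 → [0,2,3,7,8,9]=60  [0,2,5,6,7,8]=20  [0,2,6,7,8,9]=60  [1,4,5,6,7,8]=6  [1,4,5,6,8,9]=6  [2,3,6,7,8,9]=90  [2,4,5,6,7,8]=15  [2,5,6,7,8,9]=60  [3,4,5,6,8,9]=15  [3,5,6,7,8,9]=60  [4,5,6,7,8,9]=30
  size 7 → [0,2,3,6,7,8,9]=210  [0,2,4,5,6,7,8]=35  [0,2,5,6,7,8,9]=140  [1,2,4,5,6,7,8]=21  [1,3,4,5,6,8,9]=21  [1,4,5,6,7,8,9]=42  [2,3,5,6,7,8,9]=210  [2,4,5,6,7,8,9]=105  [3,4,5,6,7,8,9]=105
  size 8 → [0,1,2,4,5,6,7,8]=56  [0,2,3,5,6,7,8,9]=560  [0,2,4,5,6,7,8,9]=280  [1,2,4,5,6,7,8,9]=168  [1,3,4,5,6,7,8,9]=168  [2,3,4,5,6,7,8,9]=420
  first=0(a) contributes 756
  first=1(f) contributes 1260
  first=3(e) contributes 504
|[w]| = 2520

2520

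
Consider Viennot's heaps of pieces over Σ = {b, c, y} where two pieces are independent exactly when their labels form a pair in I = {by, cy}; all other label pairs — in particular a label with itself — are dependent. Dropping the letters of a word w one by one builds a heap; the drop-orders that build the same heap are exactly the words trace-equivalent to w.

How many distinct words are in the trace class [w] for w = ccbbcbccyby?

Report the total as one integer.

55

#0=c has no predecessor
#1=c depends on [0:c]
#2=b depends on [1:c]
#3=b depends on [2:b]
#4=c depends on [3:b]
#5=b depends on [4:c]
#6=c depends on [5:b]
#7=c depends on [6:c]
#8=y has no predecessor
#9=b depends on [7:c]
#10=y depends on [8:y]
sources: [0:c, 8:y]
N(rest) = Σ N(rest − s) over sources s of rest; N(one piece) = 1:
  size 1 → [9]=1  [10]=1
  size 2 → [7,9]=1  [8,10]=1  [9,10]=2
  size 3 → [6,7,9]=1  [7,9,10]=3  [8,9,10]=3
  size 4 → [5,6,7,9]=1  [6,7,9,10]=4  [7,8,9,10]=6
  size 5 → [4,5,6,7,9]=1  [5,6,7,9,10]=5  [6,7,8,9,10]=10
  size 6 → [3,4,5,6,7,9]=1  [4,5,6,7,9,10]=6  [5,6,7,8,9,10]=15
  size 7 → [2,3,4,5,6,7,9]=1  [3,4,5,6,7,9,10]=7  [4,5,6,7,8,9,10]=21
  size 8 → [1,2,3,4,5,6,7,9]=1  [2,3,4,5,6,7,9,10]=8  [3,4,5,6,7,8,9,10]=28
  size 9 → [0,1,2,3,4,5,6,7,9]=1  [1,2,3,4,5,6,7,9,10]=9  [2,3,4,5,6,7,8,9,10]=36
  first=0(c) contributes 45
  first=8(y) contributes 10
|[w]| = 55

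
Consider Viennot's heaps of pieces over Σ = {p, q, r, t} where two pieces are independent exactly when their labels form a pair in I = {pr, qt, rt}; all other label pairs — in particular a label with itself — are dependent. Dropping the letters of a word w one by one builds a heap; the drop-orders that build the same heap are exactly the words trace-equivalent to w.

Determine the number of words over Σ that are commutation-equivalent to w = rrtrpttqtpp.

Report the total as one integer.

piece 0:r — minimal
piece 1:r rests on {0:r}
piece 2:t — minimal
piece 3:r rests on {1:r}
piece 4:p rests on {2:t}
piece 5:t rests on {4:p}
piece 6:t rests on {5:t}
piece 7:q rests on {3:r, 4:p}
piece 8:t rests on {6:t}
piece 9:p rests on {7:q, 8:t}
piece 10:p rests on {9:p}
minimal pieces: {0:r, 2:t}
ways to finish when only these pieces remain (= sum over removing one remaining piece with nothing left below it):
  1 left: {10}→1
  2 left: {9,10}→1
  3 left: {7,9,10}→1  {8,9,10}→1
  4 left: {3,7,9,10}→1  {6,8,9,10}→1  {7,8,9,10}→2
  5 left: {1,3,7,9,10}→1  {3,7,8,9,10}→3  {5,6,8,9,10}→1  {6,7,8,9,10}→3
  6 left: {0,1,3,7,9,10}→1  {1,3,7,8,9,10}→4  {3,6,7,8,9,10}→6  {5,6,7,8,9,10}→4
  7 left: {0,1,3,7,8,9,10}→5  {1,3,6,7,8,9,10}→10  {3,5,6,7,8,9,10}→10  {4,5,6,7,8,9,10}→4
  8 left: {0,1,3,6,7,8,9,10}→15  {1,3,5,6,7,8,9,10}→20  {2,4,5,6,7,8,9,10}→4  {3,4,5,6,7,8,9,10}→14
  9 left: {0,1,3,5,6,7,8,9,10}→35  {1,3,4,5,6,7,8,9,10}→34  {2,3,4,5,6,7,8,9,10}→18
  placing 0:r first → 52 extensions
  placing 2:t first → 69 extensions
total linear extensions = 121

121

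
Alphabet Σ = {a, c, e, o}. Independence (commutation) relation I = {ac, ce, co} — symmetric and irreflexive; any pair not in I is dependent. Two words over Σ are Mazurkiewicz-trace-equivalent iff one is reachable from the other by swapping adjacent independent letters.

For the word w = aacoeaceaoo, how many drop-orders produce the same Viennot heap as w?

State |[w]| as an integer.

drop 0:a onto floor
drop 1:a onto {0:a}
drop 2:c onto floor
drop 3:o onto {1:a}
drop 4:e onto {3:o}
drop 5:a onto {4:e}
drop 6:c onto {2:c}
drop 7:e onto {5:a}
drop 8:a onto {7:e}
drop 9:o onto {8:a}
drop 10:o onto {9:o}
ground layer = {0:a, 2:c}
drop-orders for the pieces not yet dropped (sum over which currently-grounded one goes next):
  1 to go: {6} 1  {10} 1
  2 to go: {2,6} 1  {6,10} 2  {9,10} 1
  3 to go: {2,6,10} 3  {6,9,10} 3  {8,9,10} 1
  4 to go: {2,6,9,10} 6  {6,8,9,10} 4  {7,8,9,10} 1
  5 to go: {2,6,8,9,10} 10  {5,7,8,9,10} 1  {6,7,8,9,10} 5
  6 to go: {2,6,7,8,9,10} 15  {4,5,7,8,9,10} 1  {5,6,7,8,9,10} 6
  7 to go: {2,5,6,7,8,9,10} 21  {3,4,5,7,8,9,10} 1  {4,5,6,7,8,9,10} 7
  8 to go: {1,3,4,5,7,8,9,10} 1  {2,4,5,6,7,8,9,10} 28  {3,4,5,6,7,8,9,10} 8
  9 to go: {0,1,3,4,5,7,8,9,10} 1  {1,3,4,5,6,7,8,9,10} 9  {2,3,4,5,6,7,8,9,10} 36
  if 0:a drops first: 45 orders
  if 2:c drops first: 10 orders
heap linearizations: 55

55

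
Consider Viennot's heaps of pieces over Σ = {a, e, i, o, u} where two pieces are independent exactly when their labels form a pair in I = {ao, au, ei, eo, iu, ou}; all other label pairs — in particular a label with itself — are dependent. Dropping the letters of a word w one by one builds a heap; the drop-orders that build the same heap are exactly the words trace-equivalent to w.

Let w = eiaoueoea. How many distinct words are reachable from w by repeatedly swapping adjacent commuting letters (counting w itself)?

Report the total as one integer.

113

0(e) covers ∅
1(i) covers ∅
2(a) covers 0:e, 1:i
3(o) covers 1:i
4(u) covers 0:e
5(e) covers 2:a, 4:u
6(o) covers 3:o
7(e) covers 5:e
8(a) covers 7:e
floor of heap: 0:e, 1:i
completions by unplaced set U, small U first (add the entries for U minus each lowest piece of U):
  |U|=1: {6}:1  {8}:1
  |U|=2: {3,6}:1  {6,8}:2  {7,8}:1
  |U|=3: {3,6,8}:3  {5,7,8}:1  {6,7,8}:3
  |U|=4: {2,5,7,8}:1  {3,6,7,8}:6  {4,5,7,8}:1  {5,6,7,8}:4
  |U|=5: {2,4,5,7,8}:2  {2,5,6,7,8}:5  {3,5,6,7,8}:10  {4,5,6,7,8}:5
  |U|=6: {0,2,4,5,7,8}:2  {2,3,5,6,7,8}:15  {2,4,5,6,7,8}:12  {3,4,5,6,7,8}:15
  |U|=7: {0,2,4,5,6,7,8}:14  {1,2,3,5,6,7,8}:15  {2,3,4,5,6,7,8}:42
  start at 0(e): 57
  start at 1(i): 56
sum over floor = 113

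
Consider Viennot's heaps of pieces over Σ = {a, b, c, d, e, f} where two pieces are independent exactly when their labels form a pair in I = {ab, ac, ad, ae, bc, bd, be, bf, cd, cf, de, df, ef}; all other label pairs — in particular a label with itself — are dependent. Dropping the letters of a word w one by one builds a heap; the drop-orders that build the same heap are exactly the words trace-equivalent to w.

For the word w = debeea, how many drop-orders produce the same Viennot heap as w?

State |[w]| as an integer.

#0=d has no predecessor
#1=e has no predecessor
#2=b has no predecessor
#3=e depends on [1:e]
#4=e depends on [3:e]
#5=a has no predecessor
sources: [0:d, 1:e, 2:b, 5:a]
N(rest) = Σ N(rest − s) over sources s of rest; N(one piece) = 1:
  size 1 → [0]=1  [2]=1  [4]=1  [5]=1
  size 2 → [0,2]=2  [0,4]=2  [0,5]=2  [2,4]=2  [2,5]=2  [3,4]=1  [4,5]=2
  size 3 → [0,2,4]=6  [0,2,5]=6  [0,3,4]=3  [0,4,5]=6  [1,3,4]=1  [2,3,4]=3  [2,4,5]=6  [3,4,5]=3
  size 4 → [0,1,3,4]=4  [0,2,3,4]=12  [0,2,4,5]=24  [0,3,4,5]=12  [1,2,3,4]=4  [1,3,4,5]=4  [2,3,4,5]=12
  first=0(d) contributes 20
  first=1(e) contributes 60
  first=2(b) contributes 20
  first=5(a) contributes 20
|[w]| = 120

120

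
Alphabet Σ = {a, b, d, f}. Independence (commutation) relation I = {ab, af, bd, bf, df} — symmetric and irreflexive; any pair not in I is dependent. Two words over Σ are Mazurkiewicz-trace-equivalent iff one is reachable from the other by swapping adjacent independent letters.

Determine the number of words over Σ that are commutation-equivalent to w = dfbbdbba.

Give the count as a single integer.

drop 0:d onto floor
drop 1:f onto floor
drop 2:b onto floor
drop 3:b onto {2:b}
drop 4:d onto {0:d}
drop 5:b onto {3:b}
drop 6:b onto {5:b}
drop 7:a onto {4:d}
ground layer = {0:d, 1:f, 2:b}
drop-orders for the pieces not yet dropped (sum over which currently-grounded one goes next):
  1 to go: {1} 1  {6} 1  {7} 1
  2 to go: {1,6} 2  {1,7} 2  {4,7} 1  {5,6} 1  {6,7} 2
  3 to go: {0,4,7} 1  {1,4,7} 3  {1,5,6} 3  {1,6,7} 6  {3,5,6} 1  {4,6,7} 3  {5,6,7} 3
  4 to go: {0,1,4,7} 4  {0,4,6,7} 4  {1,3,5,6} 4  {1,4,6,7} 12  {1,5,6,7} 12  {2,3,5,6} 1  {3,5,6,7} 4  {4,5,6,7} 6
  5 to go: {0,1,4,6,7} 20  {0,4,5,6,7} 10  {1,2,3,5,6} 5  {1,3,5,6,7} 20  {1,4,5,6,7} 30  {2,3,5,6,7} 5  {3,4,5,6,7} 10
  6 to go: {0,1,4,5,6,7} 60  {0,3,4,5,6,7} 20  {1,2,3,5,6,7} 30  {1,3,4,5,6,7} 60  {2,3,4,5,6,7} 15
  if 0:d drops first: 105 orders
  if 1:f drops first: 35 orders
  if 2:b drops first: 140 orders
heap linearizations: 280

280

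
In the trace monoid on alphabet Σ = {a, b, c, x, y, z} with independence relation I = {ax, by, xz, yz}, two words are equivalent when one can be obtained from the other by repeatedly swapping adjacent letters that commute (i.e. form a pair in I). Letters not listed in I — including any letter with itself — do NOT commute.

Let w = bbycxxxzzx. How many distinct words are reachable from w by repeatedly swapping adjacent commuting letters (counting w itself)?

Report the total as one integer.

45

#0=b has no predecessor
#1=b depends on [0:b]
#2=y has no predecessor
#3=c depends on [1:b, 2:y]
#4=x depends on [3:c]
#5=x depends on [4:x]
#6=x depends on [5:x]
#7=z depends on [3:c]
#8=z depends on [7:z]
#9=x depends on [6:x]
sources: [0:b, 2:y]
N(rest) = Σ N(rest − s) over sources s of rest; N(one piece) = 1:
  size 1 → [8]=1  [9]=1
  size 2 → [6,9]=1  [7,8]=1  [8,9]=2
  size 3 → [5,6,9]=1  [6,8,9]=3  [7,8,9]=3
  size 4 → [4,5,6,9]=1  [5,6,8,9]=4  [6,7,8,9]=6
  size 5 → [4,5,6,8,9]=5  [5,6,7,8,9]=10
  size 6 → [4,5,6,7,8,9]=15
  size 7 → [3,4,5,6,7,8,9]=15
  size 8 → [1,3,4,5,6,7,8,9]=15  [2,3,4,5,6,7,8,9]=15
  first=0(b) contributes 30
  first=2(y) contributes 15
|[w]| = 45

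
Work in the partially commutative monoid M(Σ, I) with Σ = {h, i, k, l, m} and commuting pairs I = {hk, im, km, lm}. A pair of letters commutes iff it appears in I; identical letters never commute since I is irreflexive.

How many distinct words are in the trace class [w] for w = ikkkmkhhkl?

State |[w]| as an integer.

0(i) covers ∅
1(k) covers 0:i
2(k) covers 1:k
3(k) covers 2:k
4(m) covers ∅
5(k) covers 3:k
6(h) covers 0:i, 4:m
7(h) covers 6:h
8(k) covers 5:k
9(l) covers 7:h, 8:k
floor of heap: 0:i, 4:m
completions by unplaced set U, small U first (add the entries for U minus each lowest piece of U):
  |U|=1: {9}:1
  |U|=2: {7,9}:1  {8,9}:1
  |U|=3: {5,8,9}:1  {6,7,9}:1  {7,8,9}:2
  |U|=4: {3,5,8,9}:1  {4,6,7,9}:1  {5,7,8,9}:3  {6,7,8,9}:3
  |U|=5: {2,3,5,8,9}:1  {3,5,7,8,9}:4  {4,6,7,8,9}:4  {5,6,7,8,9}:6
  |U|=6: {1,2,3,5,8,9}:1  {2,3,5,7,8,9}:5  {3,5,6,7,8,9}:10  {4,5,6,7,8,9}:10
  |U|=7: {1,2,3,5,7,8,9}:6  {2,3,5,6,7,8,9}:15  {3,4,5,6,7,8,9}:20
  |U|=8: {1,2,3,5,6,7,8,9}:21  {2,3,4,5,6,7,8,9}:35
  start at 0(i): 56
  start at 4(m): 21
sum over floor = 77

77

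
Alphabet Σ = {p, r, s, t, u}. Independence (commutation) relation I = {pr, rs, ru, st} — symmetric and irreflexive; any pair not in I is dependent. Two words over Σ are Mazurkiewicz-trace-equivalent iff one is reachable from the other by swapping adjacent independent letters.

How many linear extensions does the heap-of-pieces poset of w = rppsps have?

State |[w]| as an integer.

6

0(r) covers ∅
1(p) covers ∅
2(p) covers 1:p
3(s) covers 2:p
4(p) covers 3:s
5(s) covers 4:p
floor of heap: 0:r, 1:p
completions by unplaced set U, small U first (add the entries for U minus each lowest piece of U):
  |U|=1: {0}:1  {5}:1
  |U|=2: {0,5}:2  {4,5}:1
  |U|=3: {0,4,5}:3  {3,4,5}:1
  |U|=4: {0,3,4,5}:4  {2,3,4,5}:1
  start at 0(r): 1
  start at 1(p): 5
sum over floor = 6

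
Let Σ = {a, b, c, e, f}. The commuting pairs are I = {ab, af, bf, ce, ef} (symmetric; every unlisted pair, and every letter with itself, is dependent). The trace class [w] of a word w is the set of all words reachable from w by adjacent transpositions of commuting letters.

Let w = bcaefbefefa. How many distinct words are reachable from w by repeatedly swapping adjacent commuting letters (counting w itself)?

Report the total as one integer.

0(b) covers ∅
1(c) covers 0:b
2(a) covers 1:c
3(e) covers 2:a
4(f) covers 1:c
5(b) covers 3:e
6(e) covers 5:b
7(f) covers 4:f
8(e) covers 6:e
9(f) covers 7:f
10(a) covers 8:e
floor of heap: 0:b
completions by unplaced set U, small U first (add the entries for U minus each lowest piece of U):
  |U|=1: {9}:1  {10}:1
  |U|=2: {7,9}:1  {8,10}:1  {9,10}:2
  |U|=3: {4,7,9}:1  {6,8,10}:1  {7,9,10}:3  {8,9,10}:3
  |U|=4: {4,7,9,10}:4  {5,6,8,10}:1  {6,8,9,10}:4  {7,8,9,10}:6
  |U|=5: {3,5,6,8,10}:1  {4,7,8,9,10}:10  {5,6,8,9,10}:5  {6,7,8,9,10}:10
  |U|=6: {2,3,5,6,8,10}:1  {3,5,6,8,9,10}:6  {4,6,7,8,9,10}:20  {5,6,7,8,9,10}:15
  |U|=7: {2,3,5,6,8,9,10}:7  {3,5,6,7,8,9,10}:21  {4,5,6,7,8,9,10}:35
  |U|=8: {2,3,5,6,7,8,9,10}:28  {3,4,5,6,7,8,9,10}:56
  |U|=9: {2,3,4,5,6,7,8,9,10}:84
  start at 0(b): 84

84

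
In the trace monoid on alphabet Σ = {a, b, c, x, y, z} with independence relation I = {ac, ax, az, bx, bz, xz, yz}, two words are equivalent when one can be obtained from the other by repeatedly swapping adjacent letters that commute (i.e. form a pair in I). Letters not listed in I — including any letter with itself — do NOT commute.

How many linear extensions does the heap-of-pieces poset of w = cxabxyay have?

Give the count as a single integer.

9

0(c) covers ∅
1(x) covers 0:c
2(a) covers ∅
3(b) covers 0:c, 2:a
4(x) covers 1:x
5(y) covers 3:b, 4:x
6(a) covers 5:y
7(y) covers 6:a
floor of heap: 0:c, 2:a
completions by unplaced set U, small U first (add the entries for U minus each lowest piece of U):
  |U|=1: {7}:1
  |U|=2: {6,7}:1
  |U|=3: {5,6,7}:1
  |U|=4: {3,5,6,7}:1  {4,5,6,7}:1
  |U|=5: {1,4,5,6,7}:1  {2,3,5,6,7}:1  {3,4,5,6,7}:2
  |U|=6: {1,3,4,5,6,7}:3  {2,3,4,5,6,7}:3
  start at 0(c): 6
  start at 2(a): 3
sum over floor = 9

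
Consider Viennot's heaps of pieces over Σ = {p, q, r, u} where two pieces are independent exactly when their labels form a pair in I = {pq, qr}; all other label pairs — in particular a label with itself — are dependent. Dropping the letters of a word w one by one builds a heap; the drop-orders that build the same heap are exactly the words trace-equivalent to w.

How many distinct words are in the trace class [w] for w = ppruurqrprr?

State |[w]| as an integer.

drop 0:p onto floor
drop 1:p onto {0:p}
drop 2:r onto {1:p}
drop 3:u onto {2:r}
drop 4:u onto {3:u}
drop 5:r onto {4:u}
drop 6:q onto {4:u}
drop 7:r onto {5:r}
drop 8:p onto {7:r}
drop 9:r onto {8:p}
drop 10:r onto {9:r}
ground layer = {0:p}
drop-orders for the pieces not yet dropped (sum over which currently-grounded one goes next):
  1 to go: {6} 1  {10} 1
  2 to go: {6,10} 2  {9,10} 1
  3 to go: {6,9,10} 3  {8,9,10} 1
  4 to go: {6,8,9,10} 4  {7,8,9,10} 1
  5 to go: {5,7,8,9,10} 1  {6,7,8,9,10} 5
  6 to go: {5,6,7,8,9,10} 6
  7 to go: {4,5,6,7,8,9,10} 6
  8 to go: {3,4,5,6,7,8,9,10} 6
  9 to go: {2,3,4,5,6,7,8,9,10} 6
  if 0:p drops first: 6 orders

6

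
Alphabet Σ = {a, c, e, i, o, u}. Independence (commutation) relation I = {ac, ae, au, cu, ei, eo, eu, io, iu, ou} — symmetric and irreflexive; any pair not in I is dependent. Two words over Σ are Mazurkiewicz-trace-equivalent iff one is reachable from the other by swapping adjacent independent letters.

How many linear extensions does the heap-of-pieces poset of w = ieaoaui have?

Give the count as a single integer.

#0=i has no predecessor
#1=e has no predecessor
#2=a depends on [0:i]
#3=o depends on [2:a]
#4=a depends on [3:o]
#5=u has no predecessor
#6=i depends on [4:a]
sources: [0:i, 1:e, 5:u]
N(rest) = Σ N(rest − s) over sources s of rest; N(one piece) = 1:
  size 1 → [1]=1  [5]=1  [6]=1
  size 2 → [1,5]=2  [1,6]=2  [4,6]=1  [5,6]=2
  size 3 → [1,4,6]=3  [1,5,6]=6  [3,4,6]=1  [4,5,6]=3
  size 4 → [1,3,4,6]=4  [1,4,5,6]=12  [2,3,4,6]=1  [3,4,5,6]=4
  size 5 → [0,2,3,4,6]=1  [1,2,3,4,6]=5  [1,3,4,5,6]=20  [2,3,4,5,6]=5
  first=0(i) contributes 30
  first=1(e) contributes 6
  first=5(u) contributes 6
|[w]| = 42

42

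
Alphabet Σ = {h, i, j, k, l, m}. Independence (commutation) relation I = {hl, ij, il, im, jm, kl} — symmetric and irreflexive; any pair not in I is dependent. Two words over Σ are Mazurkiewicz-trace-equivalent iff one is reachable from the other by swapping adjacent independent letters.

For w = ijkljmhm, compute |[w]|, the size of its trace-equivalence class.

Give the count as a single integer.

piece 0:i — minimal
piece 1:j — minimal
piece 2:k rests on {0:i, 1:j}
piece 3:l rests on {1:j}
piece 4:j rests on {2:k, 3:l}
piece 5:m rests on {2:k, 3:l}
piece 6:h rests on {4:j, 5:m}
piece 7:m rests on {6:h}
minimal pieces: {0:i, 1:j}
ways to finish when only these pieces remain (= sum over removing one remaining piece with nothing left below it):
  1 left: {7}→1
  2 left: {6,7}→1
  3 left: {4,6,7}→1  {5,6,7}→1
  4 left: {4,5,6,7}→2
  5 left: {2,4,5,6,7}→2  {3,4,5,6,7}→2
  6 left: {0,2,4,5,6,7}→2  {2,3,4,5,6,7}→4
  placing 0:i first → 4 extensions
  placing 1:j first → 6 extensions
total linear extensions = 10

10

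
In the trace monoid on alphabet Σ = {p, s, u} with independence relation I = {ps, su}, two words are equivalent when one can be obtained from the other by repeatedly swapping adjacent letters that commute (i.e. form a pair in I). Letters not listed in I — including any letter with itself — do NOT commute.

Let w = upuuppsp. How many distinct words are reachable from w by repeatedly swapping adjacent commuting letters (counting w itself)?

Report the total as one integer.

8

drop 0:u onto floor
drop 1:p onto {0:u}
drop 2:u onto {1:p}
drop 3:u onto {2:u}
drop 4:p onto {3:u}
drop 5:p onto {4:p}
drop 6:s onto floor
drop 7:p onto {5:p}
ground layer = {0:u, 6:s}
drop-orders for the pieces not yet dropped (sum over which currently-grounded one goes next):
  1 to go: {6} 1  {7} 1
  2 to go: {5,7} 1  {6,7} 2
  3 to go: {4,5,7} 1  {5,6,7} 3
  4 to go: {3,4,5,7} 1  {4,5,6,7} 4
  5 to go: {2,3,4,5,7} 1  {3,4,5,6,7} 5
  6 to go: {1,2,3,4,5,7} 1  {2,3,4,5,6,7} 6
  if 0:u drops first: 7 orders
  if 6:s drops first: 1 orders
heap linearizations: 8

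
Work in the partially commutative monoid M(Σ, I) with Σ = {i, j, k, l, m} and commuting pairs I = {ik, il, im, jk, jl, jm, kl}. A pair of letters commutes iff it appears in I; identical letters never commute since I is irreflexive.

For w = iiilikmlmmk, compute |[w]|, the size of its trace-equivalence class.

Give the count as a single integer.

#0=i has no predecessor
#1=i depends on [0:i]
#2=i depends on [1:i]
#3=l has no predecessor
#4=i depends on [2:i]
#5=k has no predecessor
#6=m depends on [3:l, 5:k]
#7=l depends on [6:m]
#8=m depends on [7:l]
#9=m depends on [8:m]
#10=k depends on [9:m]
sources: [0:i, 3:l, 5:k]
N(rest) = Σ N(rest − s) over sources s of rest; N(one piece) = 1:
  size 1 → [4]=1  [10]=1
  size 2 → [2,4]=1  [4,10]=2  [9,10]=1
  size 3 → [1,2,4]=1  [2,4,10]=3  [4,9,10]=3  [8,9,10]=1
  size 4 → [0,1,2,4]=1  [1,2,4,10]=4  [2,4,9,10]=6  [4,8,9,10]=4  [7,8,9,10]=1
  size 5 → [0,1,2,4,10]=5  [1,2,4,9,10]=10  [2,4,8,9,10]=10  [4,7,8,9,10]=5  [6,7,8,9,10]=1
  size 6 → [0,1,2,4,9,10]=15  [1,2,4,8,9,10]=20  [2,4,7,8,9,10]=15  [3,6,7,8,9,10]=1  [4,6,7,8,9,10]=6  [5,6,7,8,9,10]=1
  size 7 → [0,1,2,4,8,9,10]=35  [1,2,4,7,8,9,10]=35  [2,4,6,7,8,9,10]=21  [3,4,6,7,8,9,10]=7  [3,5,6,7,8,9,10]=2  [4,5,6,7,8,9,10]=7
  size 8 → [0,1,2,4,7,8,9,10]=70  [1,2,4,6,7,8,9,10]=56  [2,3,4,6,7,8,9,10]=28  [2,4,5,6,7,8,9,10]=28  [3,4,5,6,7,8,9,10]=16
  size 9 → [0,1,2,4,6,7,8,9,10]=126  [1,2,3,4,6,7,8,9,10]=84  [1,2,4,5,6,7,8,9,10]=84  [2,3,4,5,6,7,8,9,10]=72
  first=0(i) contributes 240
  first=3(l) contributes 210
  first=5(k) contributes 210
|[w]| = 660

660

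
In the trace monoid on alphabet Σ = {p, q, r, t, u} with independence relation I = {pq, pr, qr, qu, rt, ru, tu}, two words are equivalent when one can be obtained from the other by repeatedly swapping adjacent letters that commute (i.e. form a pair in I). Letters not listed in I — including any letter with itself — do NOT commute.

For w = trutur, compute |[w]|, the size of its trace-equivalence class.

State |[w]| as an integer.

90

piece 0:t — minimal
piece 1:r — minimal
piece 2:u — minimal
piece 3:t rests on {0:t}
piece 4:u rests on {2:u}
piece 5:r rests on {1:r}
minimal pieces: {0:t, 1:r, 2:u}
ways to finish when only these pieces remain (= sum over removing one remaining piece with nothing left below it):
  1 left: {3}→1  {4}→1  {5}→1
  2 left: {0,3}→1  {1,5}→1  {2,4}→1  {3,4}→2  {3,5}→2  {4,5}→2
  3 left: {0,3,4}→3  {0,3,5}→3  {1,3,5}→3  {1,4,5}→3  {2,3,4}→3  {2,4,5}→3  {3,4,5}→6
  4 left: {0,1,3,5}→6  {0,2,3,4}→6  {0,3,4,5}→12  {1,2,4,5}→6  {1,3,4,5}→12  {2,3,4,5}→12
  placing 0:t first → 30 extensions
  placing 1:r first → 30 extensions
  placing 2:u first → 30 extensions
total linear extensions = 90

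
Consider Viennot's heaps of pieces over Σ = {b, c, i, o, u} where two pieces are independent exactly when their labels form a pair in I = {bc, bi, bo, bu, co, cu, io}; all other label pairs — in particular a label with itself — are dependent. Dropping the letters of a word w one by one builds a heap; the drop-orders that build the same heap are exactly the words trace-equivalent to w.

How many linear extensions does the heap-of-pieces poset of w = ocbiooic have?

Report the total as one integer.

280

piece 0:o — minimal
piece 1:c — minimal
piece 2:b — minimal
piece 3:i rests on {1:c}
piece 4:o rests on {0:o}
piece 5:o rests on {4:o}
piece 6:i rests on {3:i}
piece 7:c rests on {6:i}
minimal pieces: {0:o, 1:c, 2:b}
ways to finish when only these pieces remain (= sum over removing one remaining piece with nothing left below it):
  1 left: {2}→1  {5}→1  {7}→1
  2 left: {2,5}→2  {2,7}→2  {4,5}→1  {5,7}→2  {6,7}→1
  3 left: {0,4,5}→1  {2,4,5}→3  {2,5,7}→6  {2,6,7}→3  {3,6,7}→1  {4,5,7}→3  {5,6,7}→3
  4 left: {0,2,4,5}→4  {0,4,5,7}→4  {1,3,6,7}→1  {2,3,6,7}→4  {2,4,5,7}→12  {2,5,6,7}→12  {3,5,6,7}→4  {4,5,6,7}→6
  5 left: {0,2,4,5,7}→20  {0,4,5,6,7}→10  {1,2,3,6,7}→5  {1,3,5,6,7}→5  {2,3,5,6,7}→20  {2,4,5,6,7}→30  {3,4,5,6,7}→10
  6 left: {0,2,4,5,6,7}→60  {0,3,4,5,6,7}→20  {1,2,3,5,6,7}→30  {1,3,4,5,6,7}→15  {2,3,4,5,6,7}→60
  placing 0:o first → 105 extensions
  placing 1:c first → 140 extensions
  placing 2:b first → 35 extensions
total linear extensions = 280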